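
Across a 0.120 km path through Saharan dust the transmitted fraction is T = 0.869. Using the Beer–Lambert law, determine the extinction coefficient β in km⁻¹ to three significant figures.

Beer–Lambert: T = exp(−βL) ⇒ β = −ln(T)/L = −ln(0.869)/0.120 = 0.1404/0.120 = 1.17 km⁻¹.

1.17 km⁻¹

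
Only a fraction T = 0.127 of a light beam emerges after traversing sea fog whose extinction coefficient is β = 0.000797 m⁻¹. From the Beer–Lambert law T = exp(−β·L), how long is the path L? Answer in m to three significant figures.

Beer–Lambert: T = exp(−βL) ⇒ L = −ln(T)/β = −ln(0.127)/0.000797 = 2.0636/0.000797 = 2589 m.

2590 m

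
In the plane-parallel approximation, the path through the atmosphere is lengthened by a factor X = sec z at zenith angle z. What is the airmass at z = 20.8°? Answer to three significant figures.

X = sec z = 1/cos 20.8° = 1/0.9348 = 1.0697.

1.07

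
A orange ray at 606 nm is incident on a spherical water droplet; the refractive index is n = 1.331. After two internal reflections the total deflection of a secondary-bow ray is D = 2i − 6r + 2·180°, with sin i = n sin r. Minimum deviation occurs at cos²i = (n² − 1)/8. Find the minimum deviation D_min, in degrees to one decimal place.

230.4°

cos²i = (1.77156 − 1)/8 = 0.09645; i = arccos(0.31056) = 71.907°.
sin r = sin 71.907°/1.331 = 0.71417; r = 45.575°.
D_min = 2·71.907° − 6·45.575° + 360° = 230.365°.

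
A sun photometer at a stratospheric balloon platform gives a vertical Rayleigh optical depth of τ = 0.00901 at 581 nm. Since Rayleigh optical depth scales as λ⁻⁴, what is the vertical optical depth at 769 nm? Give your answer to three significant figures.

τ(769 nm) = τ(581 nm) × (581/769)⁴ = 0.00901 × (0.7555)⁴ = 0.00901 × 0.3258 = 0.0029.

0.00294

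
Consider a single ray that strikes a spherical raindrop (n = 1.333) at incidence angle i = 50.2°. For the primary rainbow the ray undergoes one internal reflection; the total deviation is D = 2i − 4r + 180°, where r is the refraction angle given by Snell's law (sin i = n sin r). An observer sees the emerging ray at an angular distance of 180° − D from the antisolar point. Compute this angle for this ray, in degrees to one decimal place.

40.4°

sin r = sin 50.2° / 1.333 = 0.7683/1.333 = 0.5764; r = 35.19°.
D = 2·50.2° − 4·35.19° + 180° = 100.40° − 140.78° + 180° = 139.62°.
Angle from antisolar point = 180° − D = 40.38°.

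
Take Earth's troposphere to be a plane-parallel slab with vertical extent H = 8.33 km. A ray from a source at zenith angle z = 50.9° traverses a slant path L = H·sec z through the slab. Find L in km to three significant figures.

sec z = 1/cos 50.9° = 1.5856.
L = 8.33 × 1.5856 = 13.208 km.

13.2 km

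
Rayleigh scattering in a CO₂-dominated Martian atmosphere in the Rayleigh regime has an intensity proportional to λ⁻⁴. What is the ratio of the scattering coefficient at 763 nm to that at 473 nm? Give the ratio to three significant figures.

Rayleigh scattering ∝ λ⁻⁴, so the ratio of coefficients is the inverse fourth power of the wavelength ratio.
σ(763)/σ(473) = (473/763)⁴ = (0.6199)⁴ = 0.1477.

0.148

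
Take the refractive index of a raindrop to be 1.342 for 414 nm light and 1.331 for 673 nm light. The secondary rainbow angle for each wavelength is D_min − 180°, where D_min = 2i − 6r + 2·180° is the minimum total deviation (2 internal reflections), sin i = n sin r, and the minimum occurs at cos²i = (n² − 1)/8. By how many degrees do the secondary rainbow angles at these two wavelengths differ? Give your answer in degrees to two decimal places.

2.86°

At 414 nm (n = 1.342): cos²i = 0.10012 → i = 71.554°, r = 44.981°, D_min = 233.222°, rainbow angle = 53.222°.
At 673 nm (n = 1.331): cos²i = 0.09645 → i = 71.907°, r = 45.575°, D_min = 230.365°, rainbow angle = 50.365°.
Angular width = |53.222° − 50.365°| = 2.857°.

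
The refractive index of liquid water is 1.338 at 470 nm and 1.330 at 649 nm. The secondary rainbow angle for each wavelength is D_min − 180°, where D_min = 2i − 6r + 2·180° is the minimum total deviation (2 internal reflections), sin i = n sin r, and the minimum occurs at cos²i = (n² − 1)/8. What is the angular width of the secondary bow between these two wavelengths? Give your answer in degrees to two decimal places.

2.09°

At 470 nm (n = 1.338): cos²i = 0.09878 → i = 71.682°, r = 45.195°, D_min = 232.193°, rainbow angle = 52.193°.
At 649 nm (n = 1.330): cos²i = 0.09611 → i = 71.940°, r = 45.630°, D_min = 230.101°, rainbow angle = 50.101°.
Angular width = |52.193° − 50.101°| = 2.092°.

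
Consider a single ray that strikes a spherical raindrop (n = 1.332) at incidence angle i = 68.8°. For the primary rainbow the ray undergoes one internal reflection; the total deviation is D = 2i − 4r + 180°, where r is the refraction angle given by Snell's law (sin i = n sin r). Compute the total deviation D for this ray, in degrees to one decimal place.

sin r = sin 68.8° / 1.332 = 0.9323/1.332 = 0.6999; r = 44.42°.
D = 2·68.8° − 4·44.42° + 180° = 137.60° − 177.69° + 180° = 139.91°.

139.9°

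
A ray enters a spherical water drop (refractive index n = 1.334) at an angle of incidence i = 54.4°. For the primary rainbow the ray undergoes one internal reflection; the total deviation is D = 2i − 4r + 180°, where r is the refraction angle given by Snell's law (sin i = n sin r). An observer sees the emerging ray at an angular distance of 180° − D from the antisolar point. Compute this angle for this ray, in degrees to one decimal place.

sin r = sin 54.4° / 1.334 = 0.8131/1.334 = 0.6095; r = 37.55°.
D = 2·54.4° − 4·37.55° + 180° = 108.80° − 150.22° + 180° = 138.58°.
Angle from antisolar point = 180° − D = 41.42°.

41.4°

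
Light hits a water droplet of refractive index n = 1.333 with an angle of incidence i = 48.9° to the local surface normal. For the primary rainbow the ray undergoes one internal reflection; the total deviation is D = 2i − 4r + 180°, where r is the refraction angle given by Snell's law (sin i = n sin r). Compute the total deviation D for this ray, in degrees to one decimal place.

140.1°

sin r = sin 48.9° / 1.333 = 0.7536/1.333 = 0.5653; r = 34.42°.
D = 2·48.9° − 4·34.42° + 180° = 97.80° − 137.70° + 180° = 140.10°.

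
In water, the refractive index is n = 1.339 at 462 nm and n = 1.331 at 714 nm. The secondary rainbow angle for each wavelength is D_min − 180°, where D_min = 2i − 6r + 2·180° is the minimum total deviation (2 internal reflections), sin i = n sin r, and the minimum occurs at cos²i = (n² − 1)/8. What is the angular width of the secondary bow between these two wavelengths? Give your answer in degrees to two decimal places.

2.09°

At 462 nm (n = 1.339): cos²i = 0.09912 → i = 71.650°, r = 45.141°, D_min = 232.451°, rainbow angle = 52.451°.
At 714 nm (n = 1.331): cos²i = 0.09645 → i = 71.907°, r = 45.575°, D_min = 230.365°, rainbow angle = 50.365°.
Angular width = |52.451° − 50.365°| = 2.086°.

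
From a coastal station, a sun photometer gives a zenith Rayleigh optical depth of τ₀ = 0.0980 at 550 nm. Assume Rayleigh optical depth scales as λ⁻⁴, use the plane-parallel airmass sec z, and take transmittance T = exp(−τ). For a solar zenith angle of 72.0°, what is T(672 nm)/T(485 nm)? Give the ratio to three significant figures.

1.47

Airmass: sec 72.0° = 3.2361.
τ(672 nm) = 0.0980 × (550/672)⁴ × 3.2361 = 0.0980 × 0.4487 × 3.2361 = 0.1423.
τ(485 nm) = 0.0980 × (550/485)⁴ × 3.2361 = 0.0980 × 1.6538 × 3.2361 = 0.5245.
T(672)/T(485) = exp(τ_B − τ_A) = exp(0.3822) = 1.4655.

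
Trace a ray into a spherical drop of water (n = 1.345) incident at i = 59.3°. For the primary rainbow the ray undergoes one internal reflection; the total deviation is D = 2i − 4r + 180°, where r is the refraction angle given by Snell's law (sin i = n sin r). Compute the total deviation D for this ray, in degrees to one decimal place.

sin r = sin 59.3° / 1.345 = 0.8599/1.345 = 0.6393; r = 39.74°.
D = 2·59.3° − 4·39.74° + 180° = 118.60° − 158.96° + 180° = 139.64°.

139.6°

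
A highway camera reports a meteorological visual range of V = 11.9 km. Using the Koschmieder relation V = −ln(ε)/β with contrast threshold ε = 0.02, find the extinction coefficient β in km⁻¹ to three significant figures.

0.329 km⁻¹

β = −ln(0.02) / V = 3.912 / 11.9 = 0.3287 km⁻¹.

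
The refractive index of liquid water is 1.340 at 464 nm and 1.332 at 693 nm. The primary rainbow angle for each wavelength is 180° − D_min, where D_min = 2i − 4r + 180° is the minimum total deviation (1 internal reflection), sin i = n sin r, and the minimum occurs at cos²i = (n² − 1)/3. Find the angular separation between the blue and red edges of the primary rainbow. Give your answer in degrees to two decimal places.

At 464 nm (n = 1.340): cos²i = 0.26520 → i = 59.004°, r = 39.770°, D_min = 138.929°, rainbow angle = 41.071°.
At 693 nm (n = 1.332): cos²i = 0.25807 → i = 59.469°, r = 40.290°, D_min = 137.776°, rainbow angle = 42.224°.
Angular width = |41.071° − 42.224°| = 1.153°.

1.15°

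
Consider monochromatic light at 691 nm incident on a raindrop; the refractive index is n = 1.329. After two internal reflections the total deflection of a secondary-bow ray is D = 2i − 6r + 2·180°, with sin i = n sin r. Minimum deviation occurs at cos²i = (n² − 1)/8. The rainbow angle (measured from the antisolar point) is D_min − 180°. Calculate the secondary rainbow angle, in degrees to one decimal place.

49.8°

cos²i = (1.76624 − 1)/8 = 0.09578; i = arccos(0.30948) = 71.972°.
sin r = sin 71.972°/1.329 = 0.71550; r = 45.685°.
D_min = 2·71.972° − 6·45.685° + 360° = 229.837°.
Rainbow angle = D_min − 180° = 49.837°.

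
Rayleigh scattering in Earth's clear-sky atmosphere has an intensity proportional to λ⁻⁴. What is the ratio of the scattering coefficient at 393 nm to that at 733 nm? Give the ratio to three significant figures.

Rayleigh scattering ∝ λ⁻⁴, so the ratio of coefficients is the inverse fourth power of the wavelength ratio.
σ(393)/σ(733) = (733/393)⁴ = (1.8651)⁴ = 12.1.

12.1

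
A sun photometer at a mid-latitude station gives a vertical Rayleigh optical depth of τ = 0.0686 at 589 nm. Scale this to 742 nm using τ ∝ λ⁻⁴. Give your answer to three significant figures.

τ(742 nm) = τ(589 nm) × (589/742)⁴ = 0.0686 × (0.7938)⁴ = 0.0686 × 0.3971 = 0.0272.

0.0272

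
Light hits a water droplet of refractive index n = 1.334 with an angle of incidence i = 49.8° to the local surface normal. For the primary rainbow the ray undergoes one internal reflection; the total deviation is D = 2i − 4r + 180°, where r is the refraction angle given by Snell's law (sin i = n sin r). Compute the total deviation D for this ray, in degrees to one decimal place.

139.9°

sin r = sin 49.8° / 1.334 = 0.7638/1.334 = 0.5726; r = 34.93°.
D = 2·49.8° − 4·34.93° + 180° = 99.60° − 139.72° + 180° = 139.88°.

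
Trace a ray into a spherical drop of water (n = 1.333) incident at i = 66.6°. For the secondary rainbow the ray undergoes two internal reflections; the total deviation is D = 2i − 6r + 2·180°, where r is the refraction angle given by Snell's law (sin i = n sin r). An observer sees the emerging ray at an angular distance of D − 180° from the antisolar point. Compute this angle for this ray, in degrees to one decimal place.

sin r = sin 66.6° / 1.333 = 0.9178/1.333 = 0.6885; r = 43.51°.
D = 2·66.6° − 6·43.51° + 2·180° = 133.20° − 261.06° + 360° = 232.14°.
Angle from antisolar point = D − 180° = 52.14°.

52.1°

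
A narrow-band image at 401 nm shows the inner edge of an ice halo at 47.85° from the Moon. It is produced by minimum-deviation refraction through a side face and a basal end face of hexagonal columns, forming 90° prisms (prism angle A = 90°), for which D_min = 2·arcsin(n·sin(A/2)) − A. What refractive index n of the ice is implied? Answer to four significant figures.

Rearranging: n = sin((D_min + A)/2) / sin(A/2).
(D_min + A)/2 = (47.85° + 90°)/2 = 68.925°.
n = sin 68.925° / sin 45° = 0.9331 / 0.7071 = 1.3196.

1.320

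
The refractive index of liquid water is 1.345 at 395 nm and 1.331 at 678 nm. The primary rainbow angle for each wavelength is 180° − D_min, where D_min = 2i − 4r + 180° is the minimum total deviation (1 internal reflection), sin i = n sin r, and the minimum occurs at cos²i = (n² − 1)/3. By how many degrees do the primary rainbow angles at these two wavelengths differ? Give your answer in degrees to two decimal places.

2.01°

At 395 nm (n = 1.345): cos²i = 0.26967 → i = 58.715°, r = 39.448°, D_min = 139.635°, rainbow angle = 40.365°.
At 678 nm (n = 1.331): cos²i = 0.25719 → i = 59.527°, r = 40.356°, D_min = 137.630°, rainbow angle = 42.370°.
Angular width = |40.365° − 42.370°| = 2.005°.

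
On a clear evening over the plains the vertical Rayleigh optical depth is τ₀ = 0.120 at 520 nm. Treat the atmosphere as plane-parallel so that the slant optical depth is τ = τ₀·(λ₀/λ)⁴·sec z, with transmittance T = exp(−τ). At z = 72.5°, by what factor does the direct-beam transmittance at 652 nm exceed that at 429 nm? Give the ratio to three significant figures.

Airmass: sec 72.5° = 3.3255.
τ(652 nm) = 0.120 × (520/652)⁴ × 3.3255 = 0.120 × 0.4046 × 3.3255 = 0.1615.
τ(429 nm) = 0.120 × (520/429)⁴ × 3.3255 = 0.120 × 2.1587 × 3.3255 = 0.8614.
T(652)/T(429) = exp(τ_B − τ_A) = exp(0.7000) = 2.0137.

2.01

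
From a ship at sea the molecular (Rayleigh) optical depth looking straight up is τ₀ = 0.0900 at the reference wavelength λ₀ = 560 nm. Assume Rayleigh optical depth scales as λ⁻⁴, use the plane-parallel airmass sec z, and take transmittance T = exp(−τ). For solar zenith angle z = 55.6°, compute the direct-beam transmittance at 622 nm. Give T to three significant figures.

0.901

sec 55.6° = 1.7700.
τ = 0.0900 × (560/622)⁴ × 1.7700 = 0.0900 × 0.6570 × 1.7700 = 0.1047.
T = exp(−0.1047) = 0.9006.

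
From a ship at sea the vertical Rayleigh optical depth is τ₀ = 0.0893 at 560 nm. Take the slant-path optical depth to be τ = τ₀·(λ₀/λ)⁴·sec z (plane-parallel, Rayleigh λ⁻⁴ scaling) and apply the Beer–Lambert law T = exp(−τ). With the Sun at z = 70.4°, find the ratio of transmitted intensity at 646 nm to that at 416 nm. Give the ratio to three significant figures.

Airmass: sec 70.4° = 2.9811.
τ(646 nm) = 0.0893 × (560/646)⁴ × 2.9811 = 0.0893 × 0.5647 × 2.9811 = 0.1503.
τ(416 nm) = 0.0893 × (560/416)⁴ × 2.9811 = 0.0893 × 3.2838 × 2.9811 = 0.8742.
T(646)/T(416) = exp(τ_B − τ_A) = exp(0.7238) = 2.0624.

2.06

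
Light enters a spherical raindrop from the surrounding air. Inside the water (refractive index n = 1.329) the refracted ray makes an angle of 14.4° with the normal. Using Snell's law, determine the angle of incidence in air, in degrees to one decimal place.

19.3°

Snell: sin θ_i = n · sin θ_r = 1.329 × sin 14.4° = 1.329 × 0.2487 = 0.3305.
θ_i = arcsin(0.3305) = 19.30°.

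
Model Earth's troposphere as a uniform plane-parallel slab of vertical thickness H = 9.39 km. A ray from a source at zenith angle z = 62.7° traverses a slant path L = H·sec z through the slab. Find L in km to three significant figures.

sec z = 1/cos 62.7° = 2.1803.
L = 9.39 × 2.1803 = 20.473 km.

20.5 km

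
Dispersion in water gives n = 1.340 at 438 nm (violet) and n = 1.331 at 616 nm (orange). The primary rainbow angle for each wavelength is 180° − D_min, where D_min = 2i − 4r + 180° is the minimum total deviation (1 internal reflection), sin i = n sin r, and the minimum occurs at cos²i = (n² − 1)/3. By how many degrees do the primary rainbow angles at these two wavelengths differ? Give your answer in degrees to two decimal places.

1.30°

At 438 nm (n = 1.340): cos²i = 0.26520 → i = 59.004°, r = 39.770°, D_min = 138.929°, rainbow angle = 41.071°.
At 616 nm (n = 1.331): cos²i = 0.25719 → i = 59.527°, r = 40.356°, D_min = 137.630°, rainbow angle = 42.370°.
Angular width = |41.071° − 42.370°| = 1.299°.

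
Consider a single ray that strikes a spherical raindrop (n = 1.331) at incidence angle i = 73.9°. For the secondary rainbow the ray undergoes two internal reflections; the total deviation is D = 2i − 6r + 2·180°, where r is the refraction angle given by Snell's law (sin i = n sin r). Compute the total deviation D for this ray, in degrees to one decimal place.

sin r = sin 73.9° / 1.331 = 0.9608/1.331 = 0.7218; r = 46.21°.
D = 2·73.9° − 6·46.21° + 2·180° = 147.80° − 277.24° + 360° = 230.56°.

230.6°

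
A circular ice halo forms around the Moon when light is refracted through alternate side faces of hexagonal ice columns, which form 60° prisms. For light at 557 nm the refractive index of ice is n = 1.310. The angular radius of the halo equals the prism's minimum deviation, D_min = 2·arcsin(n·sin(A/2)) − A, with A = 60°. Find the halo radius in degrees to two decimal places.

21.84°

n·sin(A/2) = 1.310 × sin 30° = 1.310 × 0.5000 = 0.6550.
D_min = 2·arcsin(0.6550) − 60° = 2 × 40.920° − 60° = 21.839°.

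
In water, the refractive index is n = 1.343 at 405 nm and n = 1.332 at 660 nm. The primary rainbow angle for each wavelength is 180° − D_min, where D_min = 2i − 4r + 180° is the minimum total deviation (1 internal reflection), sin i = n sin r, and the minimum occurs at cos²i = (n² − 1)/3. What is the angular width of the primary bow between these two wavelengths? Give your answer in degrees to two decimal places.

At 405 nm (n = 1.343): cos²i = 0.26788 → i = 58.830°, r = 39.577°, D_min = 139.354°, rainbow angle = 40.646°.
At 660 nm (n = 1.332): cos²i = 0.25807 → i = 59.469°, r = 40.290°, D_min = 137.776°, rainbow angle = 42.224°.
Angular width = |40.646° − 42.224°| = 1.578°.

1.58°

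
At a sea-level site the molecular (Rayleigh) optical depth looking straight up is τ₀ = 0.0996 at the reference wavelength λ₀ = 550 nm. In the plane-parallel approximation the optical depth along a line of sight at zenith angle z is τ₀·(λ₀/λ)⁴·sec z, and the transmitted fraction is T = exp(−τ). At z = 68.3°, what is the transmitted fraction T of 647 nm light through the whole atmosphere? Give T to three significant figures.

sec 68.3° = 2.7046.
τ = 0.0996 × (550/647)⁴ × 2.7046 = 0.0996 × 0.5222 × 2.7046 = 0.1407.
T = exp(−0.1407) = 0.8688.

0.869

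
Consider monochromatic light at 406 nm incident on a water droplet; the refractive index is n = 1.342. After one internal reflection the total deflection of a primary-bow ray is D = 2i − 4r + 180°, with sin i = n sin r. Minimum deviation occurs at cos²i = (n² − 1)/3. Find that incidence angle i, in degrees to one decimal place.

58.9°

cos²i = (1.342² − 1)/3 = (1.80096 − 1)/3 = 0.26699.
cos i = 0.51671, so i = 58.888°.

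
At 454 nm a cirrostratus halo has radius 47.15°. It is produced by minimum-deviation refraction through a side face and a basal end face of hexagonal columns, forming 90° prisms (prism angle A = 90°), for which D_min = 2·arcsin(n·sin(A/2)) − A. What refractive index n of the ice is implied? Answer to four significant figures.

Rearranging: n = sin((D_min + A)/2) / sin(A/2).
(D_min + A)/2 = (47.15° + 90°)/2 = 68.575°.
n = sin 68.575° / sin 45° = 0.9309 / 0.7071 = 1.3165.

1.316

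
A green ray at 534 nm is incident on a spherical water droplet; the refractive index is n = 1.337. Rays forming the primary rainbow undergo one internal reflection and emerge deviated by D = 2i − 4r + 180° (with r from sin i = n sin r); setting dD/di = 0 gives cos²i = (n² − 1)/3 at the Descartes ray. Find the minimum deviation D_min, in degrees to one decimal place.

138.5°

cos²i = (1.78757 − 1)/3 = 0.26252; i = arccos(0.51237) = 59.178°.
sin r = sin 59.178°/1.337 = 0.64231; r = 39.964°.
D_min = 2·59.178° − 4·39.964° + 180° = 138.500°.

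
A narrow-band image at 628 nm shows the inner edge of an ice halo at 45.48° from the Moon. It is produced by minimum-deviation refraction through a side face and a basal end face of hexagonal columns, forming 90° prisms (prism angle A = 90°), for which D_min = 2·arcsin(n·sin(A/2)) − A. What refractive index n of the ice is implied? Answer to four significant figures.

Rearranging: n = sin((D_min + A)/2) / sin(A/2).
(D_min + A)/2 = (45.48° + 90°)/2 = 67.740°.
n = sin 67.740° / sin 45° = 0.9255 / 0.7071 = 1.3088.

1.309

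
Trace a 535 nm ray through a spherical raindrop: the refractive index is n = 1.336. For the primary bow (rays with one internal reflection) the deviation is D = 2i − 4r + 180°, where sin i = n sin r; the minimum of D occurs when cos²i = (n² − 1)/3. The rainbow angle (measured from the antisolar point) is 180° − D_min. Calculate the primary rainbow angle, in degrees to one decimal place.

cos²i = (1.78490 − 1)/3 = 0.26163; i = arccos(0.51150) = 59.236°.
sin r = sin 59.236°/1.336 = 0.64318; r = 40.029°.
D_min = 2·59.236° − 4·40.029° + 180° = 138.356°.
Rainbow angle = 180° − D_min = 41.644°.

41.6°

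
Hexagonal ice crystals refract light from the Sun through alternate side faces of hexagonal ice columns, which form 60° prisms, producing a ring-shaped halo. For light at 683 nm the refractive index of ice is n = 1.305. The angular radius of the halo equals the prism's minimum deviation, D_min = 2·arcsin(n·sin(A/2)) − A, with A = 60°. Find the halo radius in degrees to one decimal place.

n·sin(A/2) = 1.305 × sin 30° = 1.305 × 0.5000 = 0.6525.
D_min = 2·arcsin(0.6525) − 60° = 2 × 40.730° − 60° = 21.461°.

21.5°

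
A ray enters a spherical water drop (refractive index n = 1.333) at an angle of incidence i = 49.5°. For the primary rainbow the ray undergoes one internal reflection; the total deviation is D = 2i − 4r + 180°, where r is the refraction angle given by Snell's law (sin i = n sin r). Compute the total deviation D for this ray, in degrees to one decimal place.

sin r = sin 49.5° / 1.333 = 0.7604/1.333 = 0.5704; r = 34.78°.
D = 2·49.5° − 4·34.78° + 180° = 99.00° − 139.13° + 180° = 139.87°.

139.9°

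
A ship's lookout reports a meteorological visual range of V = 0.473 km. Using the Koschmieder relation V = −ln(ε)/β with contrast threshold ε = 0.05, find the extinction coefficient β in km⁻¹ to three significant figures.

β = −ln(0.05) / V = 2.996 / 0.473 = 6.3335 km⁻¹.

6.33 km⁻¹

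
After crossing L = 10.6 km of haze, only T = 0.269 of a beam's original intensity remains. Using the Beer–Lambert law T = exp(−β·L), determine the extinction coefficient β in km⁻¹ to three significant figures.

Beer–Lambert: T = exp(−βL) ⇒ β = −ln(T)/L = −ln(0.269)/10.6 = 1.3130/10.6 = 0.1239 km⁻¹.

0.124 km⁻¹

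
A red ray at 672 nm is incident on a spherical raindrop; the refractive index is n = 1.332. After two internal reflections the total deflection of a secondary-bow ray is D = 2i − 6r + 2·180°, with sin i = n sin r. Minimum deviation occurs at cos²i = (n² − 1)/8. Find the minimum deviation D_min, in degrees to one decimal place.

230.6°

cos²i = (1.77422 − 1)/8 = 0.09678; i = arccos(0.31109) = 71.875°.
sin r = sin 71.875°/1.332 = 0.71350; r = 45.520°.
D_min = 2·71.875° − 6·45.520° + 360° = 230.628°.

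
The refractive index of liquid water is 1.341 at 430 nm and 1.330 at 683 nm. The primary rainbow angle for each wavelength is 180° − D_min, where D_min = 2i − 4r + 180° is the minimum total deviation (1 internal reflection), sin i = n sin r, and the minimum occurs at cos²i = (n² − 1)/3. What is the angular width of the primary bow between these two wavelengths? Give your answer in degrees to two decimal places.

At 430 nm (n = 1.341): cos²i = 0.26609 → i = 58.946°, r = 39.705°, D_min = 139.071°, rainbow angle = 40.929°.
At 683 nm (n = 1.330): cos²i = 0.25630 → i = 59.585°, r = 40.422°, D_min = 137.484°, rainbow angle = 42.516°.
Angular width = |40.929° − 42.516°| = 1.588°.

1.59°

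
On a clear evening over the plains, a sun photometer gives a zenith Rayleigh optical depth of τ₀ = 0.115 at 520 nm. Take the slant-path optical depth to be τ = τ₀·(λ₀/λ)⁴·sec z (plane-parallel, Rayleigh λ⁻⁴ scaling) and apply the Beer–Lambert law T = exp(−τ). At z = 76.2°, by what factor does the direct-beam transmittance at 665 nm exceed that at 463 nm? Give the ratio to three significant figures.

Airmass: sec 76.2° = 4.1923.
τ(665 nm) = 0.115 × (520/665)⁴ × 4.1923 = 0.115 × 0.3739 × 4.1923 = 0.1803.
τ(463 nm) = 0.115 × (520/463)⁴ × 4.1923 = 0.115 × 1.5911 × 4.1923 = 0.7671.
T(665)/T(463) = exp(τ_B − τ_A) = exp(0.5868) = 1.7983.

1.80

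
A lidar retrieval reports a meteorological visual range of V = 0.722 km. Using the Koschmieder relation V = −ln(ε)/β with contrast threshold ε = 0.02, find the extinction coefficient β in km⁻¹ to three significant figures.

5.42 km⁻¹

β = −ln(0.02) / V = 3.912 / 0.722 = 5.4183 km⁻¹.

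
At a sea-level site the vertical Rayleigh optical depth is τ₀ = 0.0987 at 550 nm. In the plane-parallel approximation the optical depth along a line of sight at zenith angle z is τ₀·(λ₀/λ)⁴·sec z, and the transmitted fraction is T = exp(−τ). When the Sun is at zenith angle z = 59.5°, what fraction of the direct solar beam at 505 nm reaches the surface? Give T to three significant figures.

sec 59.5° = 1.9703.
τ = 0.0987 × (550/505)⁴ × 1.9703 = 0.0987 × 1.4070 × 1.9703 = 0.2736.
T = exp(−0.2736) = 0.7606.

0.761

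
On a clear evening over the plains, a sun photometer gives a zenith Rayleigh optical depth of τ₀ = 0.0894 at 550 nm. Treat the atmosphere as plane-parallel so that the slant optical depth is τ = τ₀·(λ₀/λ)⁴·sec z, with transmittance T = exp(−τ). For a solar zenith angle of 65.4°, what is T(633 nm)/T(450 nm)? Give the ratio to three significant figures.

Airmass: sec 65.4° = 2.4022.
τ(633 nm) = 0.0894 × (550/633)⁴ × 2.4022 = 0.0894 × 0.5699 × 2.4022 = 0.1224.
τ(450 nm) = 0.0894 × (550/450)⁴ × 2.4022 = 0.0894 × 2.2315 × 2.4022 = 0.4792.
T(633)/T(450) = exp(τ_B − τ_A) = exp(0.3568) = 1.4288.

1.43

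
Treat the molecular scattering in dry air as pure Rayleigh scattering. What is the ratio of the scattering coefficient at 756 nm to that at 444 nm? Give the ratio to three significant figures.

0.119

Rayleigh scattering ∝ λ⁻⁴, so the ratio of coefficients is the inverse fourth power of the wavelength ratio.
σ(756)/σ(444) = (444/756)⁴ = (0.5873)⁴ = 0.119.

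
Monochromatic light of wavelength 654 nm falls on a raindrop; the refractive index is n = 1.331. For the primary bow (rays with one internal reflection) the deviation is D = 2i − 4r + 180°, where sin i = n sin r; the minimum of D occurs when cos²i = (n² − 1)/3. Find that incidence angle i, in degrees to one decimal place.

cos²i = (1.331² − 1)/3 = (1.77156 − 1)/3 = 0.25719.
cos i = 0.50714, so i = 59.527°.

59.5°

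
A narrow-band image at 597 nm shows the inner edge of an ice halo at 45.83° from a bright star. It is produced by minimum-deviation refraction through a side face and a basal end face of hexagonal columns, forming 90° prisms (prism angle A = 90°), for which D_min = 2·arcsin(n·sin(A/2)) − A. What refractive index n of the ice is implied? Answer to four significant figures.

Rearranging: n = sin((D_min + A)/2) / sin(A/2).
(D_min + A)/2 = (45.83° + 90°)/2 = 67.915°.
n = sin 67.915° / sin 45° = 0.9266 / 0.7071 = 1.3104.

1.310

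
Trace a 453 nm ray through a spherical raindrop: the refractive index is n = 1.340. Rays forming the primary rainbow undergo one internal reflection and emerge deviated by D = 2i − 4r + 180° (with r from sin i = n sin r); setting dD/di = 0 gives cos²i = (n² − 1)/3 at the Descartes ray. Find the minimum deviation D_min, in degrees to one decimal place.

cos²i = (1.79560 − 1)/3 = 0.26520; i = arccos(0.51498) = 59.004°.
sin r = sin 59.004°/1.340 = 0.63971; r = 39.770°.
D_min = 2·59.004° − 4·39.770° + 180° = 138.929°.

138.9°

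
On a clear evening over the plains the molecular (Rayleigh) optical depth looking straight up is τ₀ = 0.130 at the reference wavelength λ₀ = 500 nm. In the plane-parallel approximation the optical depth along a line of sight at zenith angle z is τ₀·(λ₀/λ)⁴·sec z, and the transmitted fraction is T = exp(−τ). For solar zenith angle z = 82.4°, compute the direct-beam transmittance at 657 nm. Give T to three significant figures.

sec 82.4° = 7.5611.
τ = 0.130 × (500/657)⁴ × 7.5611 = 0.130 × 0.3354 × 7.5611 = 0.3297.
T = exp(−0.3297) = 0.7191.

0.719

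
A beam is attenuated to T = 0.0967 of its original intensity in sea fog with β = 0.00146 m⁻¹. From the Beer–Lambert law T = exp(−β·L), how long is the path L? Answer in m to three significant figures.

1600 m

Beer–Lambert: T = exp(−βL) ⇒ L = −ln(T)/β = −ln(0.0967)/0.00146 = 2.3361/0.00146 = 1600 m.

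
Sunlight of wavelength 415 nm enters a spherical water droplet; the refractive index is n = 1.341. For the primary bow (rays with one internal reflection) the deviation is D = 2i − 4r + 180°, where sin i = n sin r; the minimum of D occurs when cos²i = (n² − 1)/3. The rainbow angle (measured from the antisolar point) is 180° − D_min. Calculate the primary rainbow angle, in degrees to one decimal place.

40.9°

cos²i = (1.79828 − 1)/3 = 0.26609; i = arccos(0.51584) = 58.946°.
sin r = sin 58.946°/1.341 = 0.63884; r = 39.705°.
D_min = 2·58.946° − 4·39.705° + 180° = 139.071°.
Rainbow angle = 180° − D_min = 40.929°.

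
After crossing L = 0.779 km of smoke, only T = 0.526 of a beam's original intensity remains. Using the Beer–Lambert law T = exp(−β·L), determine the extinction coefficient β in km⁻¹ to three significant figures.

Beer–Lambert: T = exp(−βL) ⇒ β = −ln(T)/L = −ln(0.526)/0.779 = 0.6425/0.779 = 0.8247 km⁻¹.

0.825 km⁻¹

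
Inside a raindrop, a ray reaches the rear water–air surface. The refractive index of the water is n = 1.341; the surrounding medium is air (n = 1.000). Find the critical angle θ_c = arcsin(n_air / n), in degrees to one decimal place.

sin θ_c = n_air / n = 1.000 / 1.341 = 0.7457.
θ_c = arcsin(0.7457) = 48.22°.

48.2°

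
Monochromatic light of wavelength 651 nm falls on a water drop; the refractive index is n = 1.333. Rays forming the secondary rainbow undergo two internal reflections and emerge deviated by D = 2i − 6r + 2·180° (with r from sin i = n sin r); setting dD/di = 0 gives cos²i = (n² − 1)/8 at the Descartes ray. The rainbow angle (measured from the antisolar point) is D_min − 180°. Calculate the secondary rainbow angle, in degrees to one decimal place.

cos²i = (1.77689 − 1)/8 = 0.09711; i = arccos(0.31163) = 71.843°.
sin r = sin 71.843°/1.333 = 0.71283; r = 45.466°.
D_min = 2·71.843° − 6·45.466° + 360° = 230.891°.
Rainbow angle = D_min − 180° = 50.891°.

50.9°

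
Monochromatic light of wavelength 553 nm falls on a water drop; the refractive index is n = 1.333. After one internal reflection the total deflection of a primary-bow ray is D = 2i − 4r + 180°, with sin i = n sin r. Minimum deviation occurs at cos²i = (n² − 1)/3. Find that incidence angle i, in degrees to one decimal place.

cos²i = (1.333² − 1)/3 = (1.77689 − 1)/3 = 0.25896.
cos i = 0.50888, so i = 59.410°.

59.4°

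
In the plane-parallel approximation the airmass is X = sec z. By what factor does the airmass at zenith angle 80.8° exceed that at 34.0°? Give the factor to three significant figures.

X(80.8°)/X(34.0°) = sec 80.8° / sec 34.0° = cos 34.0° / cos 80.8° = 0.8290/0.1599 = 5.1853.

5.19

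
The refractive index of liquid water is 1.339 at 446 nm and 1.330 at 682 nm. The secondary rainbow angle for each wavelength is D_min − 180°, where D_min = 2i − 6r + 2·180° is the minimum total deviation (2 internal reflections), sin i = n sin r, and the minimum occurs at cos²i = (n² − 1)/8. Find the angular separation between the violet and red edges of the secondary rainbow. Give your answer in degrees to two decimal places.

2.35°

At 446 nm (n = 1.339): cos²i = 0.09912 → i = 71.650°, r = 45.141°, D_min = 232.451°, rainbow angle = 52.451°.
At 682 nm (n = 1.330): cos²i = 0.09611 → i = 71.940°, r = 45.630°, D_min = 230.101°, rainbow angle = 50.101°.
Angular width = |52.451° − 50.101°| = 2.350°.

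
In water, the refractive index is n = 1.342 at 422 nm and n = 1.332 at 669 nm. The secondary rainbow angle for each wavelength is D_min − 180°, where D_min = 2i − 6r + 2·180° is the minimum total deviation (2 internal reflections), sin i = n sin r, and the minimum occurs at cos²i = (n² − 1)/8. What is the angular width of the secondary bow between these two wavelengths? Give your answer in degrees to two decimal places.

2.59°

At 422 nm (n = 1.342): cos²i = 0.10012 → i = 71.554°, r = 44.981°, D_min = 233.222°, rainbow angle = 53.222°.
At 669 nm (n = 1.332): cos²i = 0.09678 → i = 71.875°, r = 45.520°, D_min = 230.628°, rainbow angle = 50.628°.
Angular width = |53.222° − 50.628°| = 2.594°.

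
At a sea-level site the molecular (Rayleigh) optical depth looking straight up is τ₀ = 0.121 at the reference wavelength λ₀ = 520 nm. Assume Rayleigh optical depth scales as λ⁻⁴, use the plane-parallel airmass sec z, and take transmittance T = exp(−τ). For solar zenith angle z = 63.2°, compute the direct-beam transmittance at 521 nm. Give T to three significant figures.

sec 63.2° = 2.2179.
τ = 0.121 × (520/521)⁴ × 2.2179 = 0.121 × 0.9923 × 2.2179 = 0.2663.
T = exp(−0.2663) = 0.7662.

0.766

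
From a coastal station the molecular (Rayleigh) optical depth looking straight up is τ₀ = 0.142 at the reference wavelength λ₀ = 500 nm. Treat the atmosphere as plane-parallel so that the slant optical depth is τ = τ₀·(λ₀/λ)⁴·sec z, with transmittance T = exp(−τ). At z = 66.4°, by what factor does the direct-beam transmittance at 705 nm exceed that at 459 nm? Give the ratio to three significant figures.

Airmass: sec 66.4° = 2.4978.
τ(705 nm) = 0.142 × (500/705)⁴ × 2.4978 = 0.142 × 0.2530 × 2.4978 = 0.0897.
τ(459 nm) = 0.142 × (500/459)⁴ × 2.4978 = 0.142 × 1.4081 × 2.4978 = 0.4994.
T(705)/T(459) = exp(τ_B − τ_A) = exp(0.4097) = 1.5064.

1.51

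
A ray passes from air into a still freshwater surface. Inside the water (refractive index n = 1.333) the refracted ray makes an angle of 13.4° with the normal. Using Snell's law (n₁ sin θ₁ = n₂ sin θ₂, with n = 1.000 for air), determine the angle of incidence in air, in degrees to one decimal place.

Snell: sin θ_i = n · sin θ_r = 1.333 × sin 13.4° = 1.333 × 0.2317 = 0.3089.
θ_i = arcsin(0.3089) = 17.99°.

18.0°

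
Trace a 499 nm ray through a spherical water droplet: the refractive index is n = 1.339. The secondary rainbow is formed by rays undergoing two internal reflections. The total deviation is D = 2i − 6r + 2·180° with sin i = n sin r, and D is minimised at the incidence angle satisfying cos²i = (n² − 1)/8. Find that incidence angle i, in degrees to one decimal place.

cos²i = (1.339² − 1)/8 = (1.79292 − 1)/8 = 0.09912.
cos i = 0.31483, so i = 71.650°.

71.6°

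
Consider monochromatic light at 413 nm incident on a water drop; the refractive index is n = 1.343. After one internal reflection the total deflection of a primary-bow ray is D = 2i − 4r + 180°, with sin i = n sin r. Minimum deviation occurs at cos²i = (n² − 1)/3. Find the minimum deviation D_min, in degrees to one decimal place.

139.4°

cos²i = (1.80365 − 1)/3 = 0.26788; i = arccos(0.51757) = 58.830°.
sin r = sin 58.830°/1.343 = 0.63711; r = 39.577°.
D_min = 2·58.830° − 4·39.577° + 180° = 139.354°.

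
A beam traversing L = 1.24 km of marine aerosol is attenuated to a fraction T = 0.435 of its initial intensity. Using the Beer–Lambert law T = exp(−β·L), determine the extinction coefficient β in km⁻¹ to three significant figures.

0.671 km⁻¹

Beer–Lambert: T = exp(−βL) ⇒ β = −ln(T)/L = −ln(0.435)/1.24 = 0.8324/1.24 = 0.6713 km⁻¹.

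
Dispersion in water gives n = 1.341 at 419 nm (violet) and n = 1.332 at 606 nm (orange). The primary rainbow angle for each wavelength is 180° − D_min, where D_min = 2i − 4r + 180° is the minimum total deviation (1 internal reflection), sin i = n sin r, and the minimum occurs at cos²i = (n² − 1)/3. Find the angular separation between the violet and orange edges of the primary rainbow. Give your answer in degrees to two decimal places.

At 419 nm (n = 1.341): cos²i = 0.26609 → i = 58.946°, r = 39.705°, D_min = 139.071°, rainbow angle = 40.929°.
At 606 nm (n = 1.332): cos²i = 0.25807 → i = 59.469°, r = 40.290°, D_min = 137.776°, rainbow angle = 42.224°.
Angular width = |40.929° − 42.224°| = 1.295°.

1.29°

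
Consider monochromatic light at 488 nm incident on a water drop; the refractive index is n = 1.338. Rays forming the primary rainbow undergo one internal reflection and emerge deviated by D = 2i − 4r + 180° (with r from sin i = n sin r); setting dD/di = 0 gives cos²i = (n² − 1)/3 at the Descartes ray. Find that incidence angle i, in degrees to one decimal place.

59.1°

cos²i = (1.338² − 1)/3 = (1.79024 − 1)/3 = 0.26341.
cos i = 0.51324, so i = 59.120°.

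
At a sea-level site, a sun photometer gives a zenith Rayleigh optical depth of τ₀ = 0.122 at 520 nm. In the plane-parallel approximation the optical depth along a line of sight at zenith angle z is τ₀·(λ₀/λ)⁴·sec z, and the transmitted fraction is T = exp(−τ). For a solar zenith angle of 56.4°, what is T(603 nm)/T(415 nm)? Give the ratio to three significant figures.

1.52

Airmass: sec 56.4° = 1.8070.
τ(603 nm) = 0.122 × (520/603)⁴ × 1.8070 = 0.122 × 0.5530 × 1.8070 = 0.1219.
τ(415 nm) = 0.122 × (520/415)⁴ × 1.8070 = 0.122 × 2.4650 × 1.8070 = 0.5434.
T(603)/T(415) = exp(τ_B − τ_A) = exp(0.4215) = 1.5243.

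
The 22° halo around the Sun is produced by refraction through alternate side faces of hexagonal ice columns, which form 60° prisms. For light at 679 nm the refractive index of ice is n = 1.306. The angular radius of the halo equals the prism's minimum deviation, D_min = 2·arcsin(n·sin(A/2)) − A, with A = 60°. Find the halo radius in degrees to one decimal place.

n·sin(A/2) = 1.306 × sin 30° = 1.306 × 0.5000 = 0.6530.
D_min = 2·arcsin(0.6530) − 60° = 2 × 40.768° − 60° = 21.536°.

21.5°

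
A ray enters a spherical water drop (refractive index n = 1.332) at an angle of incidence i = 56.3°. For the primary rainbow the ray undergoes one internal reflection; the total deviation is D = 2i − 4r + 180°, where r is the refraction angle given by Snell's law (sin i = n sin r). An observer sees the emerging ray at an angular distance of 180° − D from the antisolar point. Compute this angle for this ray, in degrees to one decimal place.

sin r = sin 56.3° / 1.332 = 0.8320/1.332 = 0.6246; r = 38.65°.
D = 2·56.3° − 4·38.65° + 180° = 112.60° − 154.61° + 180° = 137.99°.
Angle from antisolar point = 180° − D = 42.01°.

42.0°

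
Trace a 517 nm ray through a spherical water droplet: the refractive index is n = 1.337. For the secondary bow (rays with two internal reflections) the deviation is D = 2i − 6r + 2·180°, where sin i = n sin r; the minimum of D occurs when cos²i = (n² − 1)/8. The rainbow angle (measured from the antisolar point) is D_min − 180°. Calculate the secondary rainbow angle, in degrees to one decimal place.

cos²i = (1.78757 − 1)/8 = 0.09845; i = arccos(0.31376) = 71.714°.
sin r = sin 71.714°/1.337 = 0.71017; r = 45.249°.
D_min = 2·71.714° − 6·45.249° + 360° = 231.934°.
Rainbow angle = D_min − 180° = 51.934°.

51.9°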